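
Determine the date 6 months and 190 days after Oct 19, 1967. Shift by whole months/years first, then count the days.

October 26, 1968

Adding 6 months and 190 days from October 19, 1967: first the month/year part, then the days.
month 10 + 6 = 16, which is month 4 of year 1968 → April 1968.
Day 19 is valid in April, giving April 19, 1968.
Now add 190 days from April 19, 1968.
April has 30 days, so 30 − 19 = 11 days remain after April 19, 1968; 190 − 11 = 179 left.
May 1968 has 31 days: 179 − 31 = 148 left.
June 1968 has 30 days: 148 − 30 = 118 left.
July 1968 has 31 days: 118 − 31 = 87 left.
August 1968 has 31 days: 87 − 31 = 56 left.
September 1968 has 30 days: 56 − 30 = 26 left.
26 days into October 1968 → October 26, 1968.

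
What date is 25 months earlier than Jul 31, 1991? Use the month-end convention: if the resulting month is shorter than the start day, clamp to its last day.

Going back 25 months from July 31, 1991.
month 7 − 25 = -18, which is month 6 of year 1989 → June 1989.
June 1989 has only 30 days and the start was day 31, so the date clamps to June 30, 1989.

June 30, 1989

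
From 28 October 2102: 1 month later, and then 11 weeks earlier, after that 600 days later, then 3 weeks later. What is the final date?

Advancing 1 month from October 28, 2102:
month 10 + 1 = 11 → November 2102.
Day 28 is valid in November, giving November 28, 2102.
Subtracting 11 weeks (= 77 days) from November 28, 2102:
Going back 28 days from November 28, 2102 reaches the end of the previous month; 77 − 28 = 49 left.
October 2102 has 31 days: 49 − 31 = 18 left.
September 2102 has 30 days; 30 − 18 = 12 → September 12, 2102.
Adding 600 days from September 12, 2102:
September has 30 days, so 30 − 12 = 18 days remain after September 12, 2102; 600 − 18 = 582 left.
October 2102 has 31 days: 582 − 31 = 551 left.
November 2102 has 30 days: 551 − 30 = 521 left.
December 2102 has 31 days: 521 − 31 = 490 left.
January 2103 has 31 days: 490 − 31 = 459 left.
February 2103 has 28 days (2103 is not a leap year): 459 − 28 = 431 left.
March 2103 has 31 days: 431 − 31 = 400 left.
April 2103 has 30 days: 400 − 30 = 370 left.
May 2103 has 31 days: 370 − 31 = 339 left.
June 2103 has 30 days: 339 − 30 = 309 left.
July 2103 has 31 days: 309 − 31 = 278 left.
August 2103 has 31 days: 278 − 31 = 247 left.
September 2103 has 30 days: 247 − 30 = 217 left.
October 2103 has 31 days: 217 − 31 = 186 left.
November 2103 has 30 days: 186 − 30 = 156 left.
December 2103 has 31 days: 156 − 31 = 125 left.
January 2104 has 31 days: 125 − 31 = 94 left.
February 2104 has 29 days (2104 is a leap year): 94 − 29 = 65 left.
March 2104 has 31 days: 65 − 31 = 34 left.
April 2104 has 30 days: 34 − 30 = 4 left.
4 days into May 2104 → May 4, 2104.
Adding 3 weeks (= 21 days) from May 4, 2104:
May has 31 days; 4 + 21 = 25, still in May.

May 25, 2104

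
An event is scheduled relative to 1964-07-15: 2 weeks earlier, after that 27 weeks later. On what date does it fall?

January 6, 1965

Counting back 2 weeks (= 14 days) from July 15, 1964:
15 − 14 = 1, still in July 1964.
Counting forward 27 weeks (= 189 days) from July 1, 1964:
July has 31 days, so 31 − 1 = 30 days remain after July 1, 1964; 189 − 30 = 159 left.
August 1964 has 31 days: 159 − 31 = 128 left.
September 1964 has 30 days: 128 − 30 = 98 left.
October 1964 has 31 days: 98 − 31 = 67 left.
November 1964 has 30 days: 67 − 30 = 37 left.
December 1964 has 31 days: 37 − 31 = 6 left.
6 days into January 1965 → January 6, 1965.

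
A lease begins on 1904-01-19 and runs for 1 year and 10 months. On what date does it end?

November 19, 1905

Advancing 1 year and 10 months from January 19, 1904.
+1 year → 1905; month 1 + 10 = 11 → November 1905.
Day 19 is valid in November, giving November 19, 1905.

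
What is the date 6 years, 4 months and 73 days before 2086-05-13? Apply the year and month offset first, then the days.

November 1, 2079

Subtracting 6 years, 4 months and 73 days from May 13, 2086: first the month/year part, then the days.
-6 years → 2080; month 5 − 4 = 1 → January 2080.
Day 13 is valid in January, giving January 13, 2080.
Now subtract 73 days from January 13, 2080.
Going back 13 days from January 13, 2080 reaches the end of the previous month; 73 − 13 = 60 left.
December 2079 has 31 days: 60 − 31 = 29 left.
November 2079 has 30 days; 30 − 29 = 1 → November 1, 2079.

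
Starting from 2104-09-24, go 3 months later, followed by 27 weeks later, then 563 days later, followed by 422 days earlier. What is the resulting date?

Counting forward 3 months from September 24, 2104:
month 9 + 3 = 12 → December 2104.
Day 24 is valid in December, giving December 24, 2104.
Advancing 27 weeks (= 189 days) from December 24, 2104:
December has 31 days, so 31 − 24 = 7 days remain after December 24, 2104; 189 − 7 = 182 left.
January 2105 has 31 days: 182 − 31 = 151 left.
February 2105 has 28 days (2105 is not a leap year): 151 − 28 = 123 left.
March 2105 has 31 days: 123 − 31 = 92 left.
April 2105 has 30 days: 92 − 30 = 62 left.
May 2105 has 31 days: 62 − 31 = 31 left.
June 2105 has 30 days: 31 − 30 = 1 left.
1 day into July 2105 → July 1, 2105.
Counting forward 563 days from July 1, 2105:
July has 31 days, so 31 − 1 = 30 days remain after July 1, 2105; 563 − 30 = 533 left.
August 2105 has 31 days: 533 − 31 = 502 left.
September 2105 has 30 days: 502 − 30 = 472 left.
October 2105 has 31 days: 472 − 31 = 441 left.
November 2105 has 30 days: 441 − 30 = 411 left.
December 2105 has 31 days: 411 − 31 = 380 left.
January 2106 has 31 days: 380 − 31 = 349 left.
February 2106 has 28 days (2106 is not a leap year): 349 − 28 = 321 left.
March 2106 has 31 days: 321 − 31 = 290 left.
April 2106 has 30 days: 290 − 30 = 260 left.
May 2106 has 31 days: 260 − 31 = 229 left.
June 2106 has 30 days: 229 − 30 = 199 left.
July 2106 has 31 days: 199 − 31 = 168 left.
August 2106 has 31 days: 168 − 31 = 137 left.
September 2106 has 30 days: 137 − 30 = 107 left.
October 2106 has 31 days: 107 − 31 = 76 left.
November 2106 has 30 days: 76 − 30 = 46 left.
December 2106 has 31 days: 46 − 31 = 15 left.
15 days into January 2107 → January 15, 2107.
Counting back 422 days from January 15, 2107:
Going back 15 days from January 15, 2107 reaches the end of the previous month; 422 − 15 = 407 left.
December 2106 has 31 days: 407 − 31 = 376 left.
November 2106 has 30 days: 376 − 30 = 346 left.
October 2106 has 31 days: 346 − 31 = 315 left.
September 2106 has 30 days: 315 − 30 = 285 left.
August 2106 has 31 days: 285 − 31 = 254 left.
July 2106 has 31 days: 254 − 31 = 223 left.
June 2106 has 30 days: 223 − 30 = 193 left.
May 2106 has 31 days: 193 − 31 = 162 left.
April 2106 has 30 days: 162 − 30 = 132 left.
March 2106 has 31 days: 132 − 31 = 101 left.
February 2106 has 28 days (2106 is not a leap year): 101 − 28 = 73 left.
January 2106 has 31 days: 73 − 31 = 42 left.
December 2105 has 31 days: 42 − 31 = 11 left.
November 2105 has 30 days; 30 − 11 = 19 → November 19, 2105.

November 19, 2105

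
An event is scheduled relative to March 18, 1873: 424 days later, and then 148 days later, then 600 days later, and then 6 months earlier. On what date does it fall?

Advancing 424 days from March 18, 1873:
March has 31 days, so 31 − 18 = 13 days remain after March 18, 1873; 424 − 13 = 411 left.
April 1873 has 30 days: 411 − 30 = 381 left.
May 1873 has 31 days: 381 − 31 = 350 left.
June 1873 has 30 days: 350 − 30 = 320 left.
July 1873 has 31 days: 320 − 31 = 289 left.
August 1873 has 31 days: 289 − 31 = 258 left.
September 1873 has 30 days: 258 − 30 = 228 left.
October 1873 has 31 days: 228 − 31 = 197 left.
November 1873 has 30 days: 197 − 30 = 167 left.
December 1873 has 31 days: 167 − 31 = 136 left.
January 1874 has 31 days: 136 − 31 = 105 left.
February 1874 has 28 days (1874 is not a leap year): 105 − 28 = 77 left.
March 1874 has 31 days: 77 − 31 = 46 left.
April 1874 has 30 days: 46 − 30 = 16 left.
16 days into May 1874 → May 16, 1874.
Advancing 148 days from May 16, 1874:
May has 31 days, so 31 − 16 = 15 days remain after May 16, 1874; 148 − 15 = 133 left.
June 1874 has 30 days: 133 − 30 = 103 left.
July 1874 has 31 days: 103 − 31 = 72 left.
August 1874 has 31 days: 72 − 31 = 41 left.
September 1874 has 30 days: 41 − 30 = 11 left.
11 days into October 1874 → October 11, 1874.
Counting forward 600 days from October 11, 1874:
October has 31 days, so 31 − 11 = 20 days remain after October 11, 1874; 600 − 20 = 580 left.
November 1874 has 30 days: 580 − 30 = 550 left.
December 1874 has 31 days: 550 − 31 = 519 left.
January 1875 has 31 days: 519 − 31 = 488 left.
February 1875 has 28 days (1875 is not a leap year): 488 − 28 = 460 left.
March 1875 has 31 days: 460 − 31 = 429 left.
April 1875 has 30 days: 429 − 30 = 399 left.
May 1875 has 31 days: 399 − 31 = 368 left.
June 1875 has 30 days: 368 − 30 = 338 left.
July 1875 has 31 days: 338 − 31 = 307 left.
August 1875 has 31 days: 307 − 31 = 276 left.
September 1875 has 30 days: 276 − 30 = 246 left.
October 1875 has 31 days: 246 − 31 = 215 left.
November 1875 has 30 days: 215 − 30 = 185 left.
December 1875 has 31 days: 185 − 31 = 154 left.
January 1876 has 31 days: 154 − 31 = 123 left.
February 1876 has 29 days (1876 is a leap year): 123 − 29 = 94 left.
March 1876 has 31 days: 94 − 31 = 63 left.
April 1876 has 30 days: 63 − 30 = 33 left.
May 1876 has 31 days: 33 − 31 = 2 left.
2 days into June 1876 → June 2, 1876.
Counting back 6 months from June 2, 1876:
month 6 − 6 = 0, which is month 12 of year 1875 → December 1875.
Day 2 is valid in December, giving December 2, 1875.

December 2, 1875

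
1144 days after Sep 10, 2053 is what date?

October 28, 2056

Adding 1144 days from September 10, 2053.
September has 30 days, so 30 − 10 = 20 days remain after September 10, 2053; 1144 − 20 = 1124 left.
October 2053 has 31 days: 1124 − 31 = 1093 left.
November 2053 has 30 days: 1093 − 30 = 1063 left.
December 2053 has 31 days: 1063 − 31 = 1032 left.
January 2054 has 31 days: 1032 − 31 = 1001 left.
February 2054 has 28 days (2054 is not a leap year): 1001 − 28 = 973 left.
March 2054 has 31 days: 973 − 31 = 942 left.
April 2054 has 30 days: 942 − 30 = 912 left.
May 2054 has 31 days: 912 − 31 = 881 left.
June 2054 has 30 days: 881 − 30 = 851 left.
July 2054 has 31 days: 851 − 31 = 820 left.
August 2054 has 31 days: 820 − 31 = 789 left.
September 2054 has 30 days: 789 − 30 = 759 left.
October 2054 has 31 days: 759 − 31 = 728 left.
November 2054 has 30 days: 728 − 30 = 698 left.
December 2054 has 31 days: 698 − 31 = 667 left.
January 2055 has 31 days: 667 − 31 = 636 left.
February 2055 has 28 days (2055 is not a leap year): 636 − 28 = 608 left.
March 2055 has 31 days: 608 − 31 = 577 left.
April 2055 has 30 days: 577 − 30 = 547 left.
May 2055 has 31 days: 547 − 31 = 516 left.
June 2055 has 30 days: 516 − 30 = 486 left.
July 2055 has 31 days: 486 − 31 = 455 left.
August 2055 has 31 days: 455 − 31 = 424 left.
September 2055 has 30 days: 424 − 30 = 394 left.
October 2055 has 31 days: 394 − 31 = 363 left.
November 2055 has 30 days: 363 − 30 = 333 left.
December 2055 has 31 days: 333 − 31 = 302 left.
January 2056 has 31 days: 302 − 31 = 271 left.
February 2056 has 29 days (2056 is a leap year): 271 − 29 = 242 left.
March 2056 has 31 days: 242 − 31 = 211 left.
April 2056 has 30 days: 211 − 30 = 181 left.
May 2056 has 31 days: 181 − 31 = 150 left.
June 2056 has 30 days: 150 − 30 = 120 left.
July 2056 has 31 days: 120 − 31 = 89 left.
August 2056 has 31 days: 89 − 31 = 58 left.
September 2056 has 30 days: 58 − 30 = 28 left.
28 days into October 2056 → October 28, 2056.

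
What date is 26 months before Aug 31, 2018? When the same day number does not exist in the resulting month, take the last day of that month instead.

June 30, 2016

Counting back 26 months from August 31, 2018.
month 8 − 26 = -18, which is month 6 of year 2016 → June 2016.
June 2016 has only 30 days and the start was day 31, so the date clamps to June 30, 2016.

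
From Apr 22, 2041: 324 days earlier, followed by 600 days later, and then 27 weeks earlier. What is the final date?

July 18, 2041

Counting back 324 days from April 22, 2041:
Going back 22 days from April 22, 2041 reaches the end of the previous month; 324 − 22 = 302 left.
March 2041 has 31 days: 302 − 31 = 271 left.
February 2041 has 28 days (2041 is not a leap year): 271 − 28 = 243 left.
January 2041 has 31 days: 243 − 31 = 212 left.
December 2040 has 31 days: 212 − 31 = 181 left.
November 2040 has 30 days: 181 − 30 = 151 left.
October 2040 has 31 days: 151 − 31 = 120 left.
September 2040 has 30 days: 120 − 30 = 90 left.
August 2040 has 31 days: 90 − 31 = 59 left.
July 2040 has 31 days: 59 − 31 = 28 left.
June 2040 has 30 days; 30 − 28 = 2 → June 2, 2040.
Advancing 600 days from June 2, 2040:
June has 30 days, so 30 − 2 = 28 days remain after June 2, 2040; 600 − 28 = 572 left.
July 2040 has 31 days: 572 − 31 = 541 left.
August 2040 has 31 days: 541 − 31 = 510 left.
September 2040 has 30 days: 510 − 30 = 480 left.
October 2040 has 31 days: 480 − 31 = 449 left.
November 2040 has 30 days: 449 − 30 = 419 left.
December 2040 has 31 days: 419 − 31 = 388 left.
January 2041 has 31 days: 388 − 31 = 357 left.
February 2041 has 28 days (2041 is not a leap year): 357 − 28 = 329 left.
March 2041 has 31 days: 329 − 31 = 298 left.
April 2041 has 30 days: 298 − 30 = 268 left.
May 2041 has 31 days: 268 − 31 = 237 left.
June 2041 has 30 days: 237 − 30 = 207 left.
July 2041 has 31 days: 207 − 31 = 176 left.
August 2041 has 31 days: 176 − 31 = 145 left.
September 2041 has 30 days: 145 − 30 = 115 left.
October 2041 has 31 days: 115 − 31 = 84 left.
November 2041 has 30 days: 84 − 30 = 54 left.
December 2041 has 31 days: 54 − 31 = 23 left.
23 days into January 2042 → January 23, 2042.
Subtracting 27 weeks (= 189 days) from January 23, 2042:
Going back 23 days from January 23, 2042 reaches the end of the previous month; 189 − 23 = 166 left.
December 2041 has 31 days: 166 − 31 = 135 left.
November 2041 has 30 days: 135 − 30 = 105 left.
October 2041 has 31 days: 105 − 31 = 74 left.
September 2041 has 30 days: 74 − 30 = 44 left.
August 2041 has 31 days: 44 − 31 = 13 left.
July 2041 has 31 days; 31 − 13 = 18 → July 18, 2041.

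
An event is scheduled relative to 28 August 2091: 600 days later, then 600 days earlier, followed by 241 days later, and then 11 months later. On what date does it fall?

March 25, 2093

Counting forward 600 days from August 28, 2091:
August has 31 days, so 31 − 28 = 3 days remain after August 28, 2091; 600 − 3 = 597 left.
September 2091 has 30 days: 597 − 30 = 567 left.
October 2091 has 31 days: 567 − 31 = 536 left.
November 2091 has 30 days: 536 − 30 = 506 left.
December 2091 has 31 days: 506 − 31 = 475 left.
January 2092 has 31 days: 475 − 31 = 444 left.
February 2092 has 29 days (2092 is a leap year): 444 − 29 = 415 left.
March 2092 has 31 days: 415 − 31 = 384 left.
April 2092 has 30 days: 384 − 30 = 354 left.
May 2092 has 31 days: 354 − 31 = 323 left.
June 2092 has 30 days: 323 − 30 = 293 left.
July 2092 has 31 days: 293 − 31 = 262 left.
August 2092 has 31 days: 262 − 31 = 231 left.
September 2092 has 30 days: 231 − 30 = 201 left.
October 2092 has 31 days: 201 − 31 = 170 left.
November 2092 has 30 days: 170 − 30 = 140 left.
December 2092 has 31 days: 140 − 31 = 109 left.
January 2093 has 31 days: 109 − 31 = 78 left.
February 2093 has 28 days (2093 is not a leap year): 78 − 28 = 50 left.
March 2093 has 31 days: 50 − 31 = 19 left.
19 days into April 2093 → April 19, 2093.
Going back 600 days from April 19, 2093:
Going back 19 days from April 19, 2093 reaches the end of the previous month; 600 − 19 = 581 left.
March 2093 has 31 days: 581 − 31 = 550 left.
February 2093 has 28 days (2093 is not a leap year): 550 − 28 = 522 left.
January 2093 has 31 days: 522 − 31 = 491 left.
December 2092 has 31 days: 491 − 31 = 460 left.
November 2092 has 30 days: 460 − 30 = 430 left.
October 2092 has 31 days: 430 − 31 = 399 left.
September 2092 has 30 days: 399 − 30 = 369 left.
August 2092 has 31 days: 369 − 31 = 338 left.
July 2092 has 31 days: 338 − 31 = 307 left.
June 2092 has 30 days: 307 − 30 = 277 left.
May 2092 has 31 days: 277 − 31 = 246 left.
April 2092 has 30 days: 246 − 30 = 216 left.
March 2092 has 31 days: 216 − 31 = 185 left.
February 2092 has 29 days (2092 is a leap year): 185 − 29 = 156 left.
January 2092 has 31 days: 156 − 31 = 125 left.
December 2091 has 31 days: 125 − 31 = 94 left.
November 2091 has 30 days: 94 − 30 = 64 left.
October 2091 has 31 days: 64 − 31 = 33 left.
September 2091 has 30 days: 33 − 30 = 3 left.
August 2091 has 31 days; 31 − 3 = 28 → August 28, 2091.
Counting forward 241 days from August 28, 2091:
August has 31 days, so 31 − 28 = 3 days remain after August 28, 2091; 241 − 3 = 238 left.
September 2091 has 30 days: 238 − 30 = 208 left.
October 2091 has 31 days: 208 − 31 = 177 left.
November 2091 has 30 days: 177 − 30 = 147 left.
December 2091 has 31 days: 147 − 31 = 116 left.
January 2092 has 31 days: 116 − 31 = 85 left.
February 2092 has 29 days (2092 is a leap year): 85 − 29 = 56 left.
March 2092 has 31 days: 56 − 31 = 25 left.
25 days into April 2092 → April 25, 2092.
Adding 11 months from April 25, 2092:
month 4 + 11 = 15, which is month 3 of year 2093 → March 2093.
Day 25 is valid in March, giving March 25, 2093.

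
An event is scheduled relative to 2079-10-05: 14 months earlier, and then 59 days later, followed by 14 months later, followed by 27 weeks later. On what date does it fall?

June 9, 2080

Subtracting 14 months from October 5, 2079:
month 10 − 14 = -4, which is month 8 of year 2078 → August 2078.
Day 5 is valid in August, giving August 5, 2078.
Adding 59 days from August 5, 2078:
August has 31 days, so 31 − 5 = 26 days remain after August 5, 2078; 59 − 26 = 33 left.
September 2078 has 30 days: 33 − 30 = 3 left.
3 days into October 2078 → October 3, 2078.
Adding 14 months from October 3, 2078:
month 10 + 14 = 24, which is month 12 of year 2079 → December 2079.
Day 3 is valid in December, giving December 3, 2079.
Counting forward 27 weeks (= 189 days) from December 3, 2079:
December has 31 days, so 31 − 3 = 28 days remain after December 3, 2079; 189 − 28 = 161 left.
January 2080 has 31 days: 161 − 31 = 130 left.
February 2080 has 29 days (2080 is a leap year): 130 − 29 = 101 left.
March 2080 has 31 days: 101 − 31 = 70 left.
April 2080 has 30 days: 70 − 30 = 40 left.
May 2080 has 31 days: 40 − 31 = 9 left.
9 days into June 2080 → June 9, 2080.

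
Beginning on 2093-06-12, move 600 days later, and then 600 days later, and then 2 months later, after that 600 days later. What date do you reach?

July 17, 2098

Counting forward 600 days from June 12, 2093:
June has 30 days, so 30 − 12 = 18 days remain after June 12, 2093; 600 − 18 = 582 left.
July 2093 has 31 days: 582 − 31 = 551 left.
August 2093 has 31 days: 551 − 31 = 520 left.
September 2093 has 30 days: 520 − 30 = 490 left.
October 2093 has 31 days: 490 − 31 = 459 left.
November 2093 has 30 days: 459 − 30 = 429 left.
December 2093 has 31 days: 429 − 31 = 398 left.
January 2094 has 31 days: 398 − 31 = 367 left.
February 2094 has 28 days (2094 is not a leap year): 367 − 28 = 339 left.
March 2094 has 31 days: 339 − 31 = 308 left.
April 2094 has 30 days: 308 − 30 = 278 left.
May 2094 has 31 days: 278 − 31 = 247 left.
June 2094 has 30 days: 247 − 30 = 217 left.
July 2094 has 31 days: 217 − 31 = 186 left.
August 2094 has 31 days: 186 − 31 = 155 left.
September 2094 has 30 days: 155 − 30 = 125 left.
October 2094 has 31 days: 125 − 31 = 94 left.
November 2094 has 30 days: 94 − 30 = 64 left.
December 2094 has 31 days: 64 − 31 = 33 left.
January 2095 has 31 days: 33 − 31 = 2 left.
2 days into February 2095 → February 2, 2095.
Counting forward 600 days from February 2, 2095:
February has 28 days, so 28 − 2 = 26 days remain after February 2, 2095; 600 − 26 = 574 left.
March 2095 has 31 days: 574 − 31 = 543 left.
April 2095 has 30 days: 543 − 30 = 513 left.
May 2095 has 31 days: 513 − 31 = 482 left.
June 2095 has 30 days: 482 − 30 = 452 left.
July 2095 has 31 days: 452 − 31 = 421 left.
August 2095 has 31 days: 421 − 31 = 390 left.
September 2095 has 30 days: 390 − 30 = 360 left.
October 2095 has 31 days: 360 − 31 = 329 left.
November 2095 has 30 days: 329 − 30 = 299 left.
December 2095 has 31 days: 299 − 31 = 268 left.
January 2096 has 31 days: 268 − 31 = 237 left.
February 2096 has 29 days (2096 is a leap year): 237 − 29 = 208 left.
March 2096 has 31 days: 208 − 31 = 177 left.
April 2096 has 30 days: 177 − 30 = 147 left.
May 2096 has 31 days: 147 − 31 = 116 left.
June 2096 has 30 days: 116 − 30 = 86 left.
July 2096 has 31 days: 86 − 31 = 55 left.
August 2096 has 31 days: 55 − 31 = 24 left.
24 days into September 2096 → September 24, 2096.
Counting forward 2 months from September 24, 2096:
month 9 + 2 = 11 → November 2096.
Day 24 is valid in November, giving November 24, 2096.
Advancing 600 days from November 24, 2096:
November has 30 days, so 30 − 24 = 6 days remain after November 24, 2096; 600 − 6 = 594 left.
December 2096 has 31 days: 594 − 31 = 563 left.
January 2097 has 31 days: 563 − 31 = 532 left.
February 2097 has 28 days (2097 is not a leap year): 532 − 28 = 504 left.
March 2097 has 31 days: 504 − 31 = 473 left.
April 2097 has 30 days: 473 − 30 = 443 left.
May 2097 has 31 days: 443 − 31 = 412 left.
June 2097 has 30 days: 412 − 30 = 382 left.
July 2097 has 31 days: 382 − 31 = 351 left.
August 2097 has 31 days: 351 − 31 = 320 left.
September 2097 has 30 days: 320 − 30 = 290 left.
October 2097 has 31 days: 290 − 31 = 259 left.
November 2097 has 30 days: 259 − 30 = 229 left.
December 2097 has 31 days: 229 − 31 = 198 left.
January 2098 has 31 days: 198 − 31 = 167 left.
February 2098 has 28 days (2098 is not a leap year): 167 − 28 = 139 left.
March 2098 has 31 days: 139 − 31 = 108 left.
April 2098 has 30 days: 108 − 30 = 78 left.
May 2098 has 31 days: 78 − 31 = 47 left.
June 2098 has 30 days: 47 − 30 = 17 left.
17 days into July 2098 → July 17, 2098.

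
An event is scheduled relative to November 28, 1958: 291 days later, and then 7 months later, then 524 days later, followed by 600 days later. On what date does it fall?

May 14, 1963

Advancing 291 days from November 28, 1958:
November has 30 days, so 30 − 28 = 2 days remain after November 28, 1958; 291 − 2 = 289 left.
December 1958 has 31 days: 289 − 31 = 258 left.
January 1959 has 31 days: 258 − 31 = 227 left.
February 1959 has 28 days (1959 is not a leap year): 227 − 28 = 199 left.
March 1959 has 31 days: 199 − 31 = 168 left.
April 1959 has 30 days: 168 − 30 = 138 left.
May 1959 has 31 days: 138 − 31 = 107 left.
June 1959 has 30 days: 107 − 30 = 77 left.
July 1959 has 31 days: 77 − 31 = 46 left.
August 1959 has 31 days: 46 − 31 = 15 left.
15 days into September 1959 → September 15, 1959.
Counting forward 7 months from September 15, 1959:
month 9 + 7 = 16, which is month 4 of year 1960 → April 1960.
Day 15 is valid in April, giving April 15, 1960.
Advancing 524 days from April 15, 1960:
April has 30 days, so 30 − 15 = 15 days remain after April 15, 1960; 524 − 15 = 509 left.
May 1960 has 31 days: 509 − 31 = 478 left.
June 1960 has 30 days: 478 − 30 = 448 left.
July 1960 has 31 days: 448 − 31 = 417 left.
August 1960 has 31 days: 417 − 31 = 386 left.
September 1960 has 30 days: 386 − 30 = 356 left.
October 1960 has 31 days: 356 − 31 = 325 left.
November 1960 has 30 days: 325 − 30 = 295 left.
December 1960 has 31 days: 295 − 31 = 264 left.
January 1961 has 31 days: 264 − 31 = 233 left.
February 1961 has 28 days (1961 is not a leap year): 233 − 28 = 205 left.
March 1961 has 31 days: 205 − 31 = 174 left.
April 1961 has 30 days: 174 − 30 = 144 left.
May 1961 has 31 days: 144 − 31 = 113 left.
June 1961 has 30 days: 113 − 30 = 83 left.
July 1961 has 31 days: 83 − 31 = 52 left.
August 1961 has 31 days: 52 − 31 = 21 left.
21 days into September 1961 → September 21, 1961.
Advancing 600 days from September 21, 1961:
September has 30 days, so 30 − 21 = 9 days remain after September 21, 1961; 600 − 9 = 591 left.
October 1961 has 31 days: 591 − 31 = 560 left.
November 1961 has 30 days: 560 − 30 = 530 left.
December 1961 has 31 days: 530 − 31 = 499 left.
January 1962 has 31 days: 499 − 31 = 468 left.
February 1962 has 28 days (1962 is not a leap year): 468 − 28 = 440 left.
March 1962 has 31 days: 440 − 31 = 409 left.
April 1962 has 30 days: 409 − 30 = 379 left.
May 1962 has 31 days: 379 − 31 = 348 left.
June 1962 has 30 days: 348 − 30 = 318 left.
July 1962 has 31 days: 318 − 31 = 287 left.
August 1962 has 31 days: 287 − 31 = 256 left.
September 1962 has 30 days: 256 − 30 = 226 left.
October 1962 has 31 days: 226 − 31 = 195 left.
November 1962 has 30 days: 195 − 30 = 165 left.
December 1962 has 31 days: 165 − 31 = 134 left.
January 1963 has 31 days: 134 − 31 = 103 left.
February 1963 has 28 days (1963 is not a leap year): 103 − 28 = 75 left.
March 1963 has 31 days: 75 − 31 = 44 left.
April 1963 has 30 days: 44 − 30 = 14 left.
14 days into May 1963 → May 14, 1963.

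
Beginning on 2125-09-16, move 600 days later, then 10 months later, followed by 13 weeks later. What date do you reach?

June 8, 2128

Adding 600 days from September 16, 2125:
September has 30 days, so 30 − 16 = 14 days remain after September 16, 2125; 600 − 14 = 586 left.
October 2125 has 31 days: 586 − 31 = 555 left.
November 2125 has 30 days: 555 − 30 = 525 left.
December 2125 has 31 days: 525 − 31 = 494 left.
January 2126 has 31 days: 494 − 31 = 463 left.
February 2126 has 28 days (2126 is not a leap year): 463 − 28 = 435 left.
March 2126 has 31 days: 435 − 31 = 404 left.
April 2126 has 30 days: 404 − 30 = 374 left.
May 2126 has 31 days: 374 − 31 = 343 left.
June 2126 has 30 days: 343 − 30 = 313 left.
July 2126 has 31 days: 313 − 31 = 282 left.
August 2126 has 31 days: 282 − 31 = 251 left.
September 2126 has 30 days: 251 − 30 = 221 left.
October 2126 has 31 days: 221 − 31 = 190 left.
November 2126 has 30 days: 190 − 30 = 160 left.
December 2126 has 31 days: 160 − 31 = 129 left.
January 2127 has 31 days: 129 − 31 = 98 left.
February 2127 has 28 days (2127 is not a leap year): 98 − 28 = 70 left.
March 2127 has 31 days: 70 − 31 = 39 left.
April 2127 has 30 days: 39 − 30 = 9 left.
9 days into May 2127 → May 9, 2127.
Counting forward 10 months from May 9, 2127:
month 5 + 10 = 15, which is month 3 of year 2128 → March 2128.
Day 9 is valid in March, giving March 9, 2128.
Adding 13 weeks (= 91 days) from March 9, 2128:
March has 31 days, so 31 − 9 = 22 days remain after March 9, 2128; 91 − 22 = 69 left.
April 2128 has 30 days: 69 − 30 = 39 left.
May 2128 has 31 days: 39 − 31 = 8 left.
8 days into June 2128 → June 8, 2128.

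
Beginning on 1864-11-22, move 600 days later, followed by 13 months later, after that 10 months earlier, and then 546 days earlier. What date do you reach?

Counting forward 600 days from November 22, 1864:
November has 30 days, so 30 − 22 = 8 days remain after November 22, 1864; 600 − 8 = 592 left.
December 1864 has 31 days: 592 − 31 = 561 left.
January 1865 has 31 days: 561 − 31 = 530 left.
February 1865 has 28 days (1865 is not a leap year): 530 − 28 = 502 left.
March 1865 has 31 days: 502 − 31 = 471 left.
April 1865 has 30 days: 471 − 30 = 441 left.
May 1865 has 31 days: 441 − 31 = 410 left.
June 1865 has 30 days: 410 − 30 = 380 left.
July 1865 has 31 days: 380 − 31 = 349 left.
August 1865 has 31 days: 349 − 31 = 318 left.
September 1865 has 30 days: 318 − 30 = 288 left.
October 1865 has 31 days: 288 − 31 = 257 left.
November 1865 has 30 days: 257 − 30 = 227 left.
December 1865 has 31 days: 227 − 31 = 196 left.
January 1866 has 31 days: 196 − 31 = 165 left.
February 1866 has 28 days (1866 is not a leap year): 165 − 28 = 137 left.
March 1866 has 31 days: 137 − 31 = 106 left.
April 1866 has 30 days: 106 − 30 = 76 left.
May 1866 has 31 days: 76 − 31 = 45 left.
June 1866 has 30 days: 45 − 30 = 15 left.
15 days into July 1866 → July 15, 1866.
Advancing 13 months from July 15, 1866:
month 7 + 13 = 20, which is month 8 of year 1867 → August 1867.
Day 15 is valid in August, giving August 15, 1867.
Going back 10 months from August 15, 1867:
month 8 − 10 = -2, which is month 10 of year 1866 → October 1866.
Day 15 is valid in October, giving October 15, 1866.
Subtracting 546 days from October 15, 1866:
Going back 15 days from October 15, 1866 reaches the end of the previous month; 546 − 15 = 531 left.
September 1866 has 30 days: 531 − 30 = 501 left.
August 1866 has 31 days: 501 − 31 = 470 left.
July 1866 has 31 days: 470 − 31 = 439 left.
June 1866 has 30 days: 439 − 30 = 409 left.
May 1866 has 31 days: 409 − 31 = 378 left.
April 1866 has 30 days: 378 − 30 = 348 left.
March 1866 has 31 days: 348 − 31 = 317 left.
February 1866 has 28 days (1866 is not a leap year): 317 − 28 = 289 left.
January 1866 has 31 days: 289 − 31 = 258 left.
December 1865 has 31 days: 258 − 31 = 227 left.
November 1865 has 30 days: 227 − 30 = 197 left.
October 1865 has 31 days: 197 − 31 = 166 left.
September 1865 has 30 days: 166 − 30 = 136 left.
August 1865 has 31 days: 136 − 31 = 105 left.
July 1865 has 31 days: 105 − 31 = 74 left.
June 1865 has 30 days: 74 − 30 = 44 left.
May 1865 has 31 days: 44 − 31 = 13 left.
April 1865 has 30 days; 30 − 13 = 17 → April 17, 1865.

April 17, 1865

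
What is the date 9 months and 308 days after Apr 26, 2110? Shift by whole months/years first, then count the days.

Adding 9 months and 308 days from April 26, 2110: first the month/year part, then the days.
month 4 + 9 = 13, which is month 1 of year 2111 → January 2111.
Day 26 is valid in January, giving January 26, 2111.
Now add 308 days from January 26, 2111.
January has 31 days, so 31 − 26 = 5 days remain after January 26, 2111; 308 − 5 = 303 left.
February 2111 has 28 days (2111 is not a leap year): 303 − 28 = 275 left.
March 2111 has 31 days: 275 − 31 = 244 left.
April 2111 has 30 days: 244 − 30 = 214 left.
May 2111 has 31 days: 214 − 31 = 183 left.
June 2111 has 30 days: 183 − 30 = 153 left.
July 2111 has 31 days: 153 − 31 = 122 left.
August 2111 has 31 days: 122 − 31 = 91 left.
September 2111 has 30 days: 91 − 30 = 61 left.
October 2111 has 31 days: 61 − 31 = 30 left.
30 days into November 2111 → November 30, 2111.

November 30, 2111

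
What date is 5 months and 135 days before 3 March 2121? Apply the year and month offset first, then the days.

May 21, 2120

Subtracting 5 months and 135 days from March 3, 2121: first the month/year part, then the days.
month 3 − 5 = -2, which is month 10 of year 2120 → October 2120.
Day 3 is valid in October, giving October 3, 2120.
Now subtract 135 days from October 3, 2120.
Going back 3 days from October 3, 2120 reaches the end of the previous month; 135 − 3 = 132 left.
September 2120 has 30 days: 132 − 30 = 102 left.
August 2120 has 31 days: 102 − 31 = 71 left.
July 2120 has 31 days: 71 − 31 = 40 left.
June 2120 has 30 days: 40 − 30 = 10 left.
May 2120 has 31 days; 31 − 10 = 21 → May 21, 2120.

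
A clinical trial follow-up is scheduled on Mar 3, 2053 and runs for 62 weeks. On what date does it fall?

Adding 62 weeks = 434 days from March 3, 2053.
March has 31 days, so 31 − 3 = 28 days remain after March 3, 2053; 434 − 28 = 406 left.
April 2053 has 30 days: 406 − 30 = 376 left.
May 2053 has 31 days: 376 − 31 = 345 left.
June 2053 has 30 days: 345 − 30 = 315 left.
July 2053 has 31 days: 315 − 31 = 284 left.
August 2053 has 31 days: 284 − 31 = 253 left.
September 2053 has 30 days: 253 − 30 = 223 left.
October 2053 has 31 days: 223 − 31 = 192 left.
November 2053 has 30 days: 192 − 30 = 162 left.
December 2053 has 31 days: 162 − 31 = 131 left.
January 2054 has 31 days: 131 − 31 = 100 left.
February 2054 has 28 days (2054 is not a leap year): 100 − 28 = 72 left.
March 2054 has 31 days: 72 − 31 = 41 left.
April 2054 has 30 days: 41 − 30 = 11 left.
11 days into May 2054 → May 11, 2054.

May 11, 2054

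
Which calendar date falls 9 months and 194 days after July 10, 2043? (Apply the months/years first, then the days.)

October 21, 2044

Adding 9 months and 194 days from July 10, 2043: first the month/year part, then the days.
month 7 + 9 = 16, which is month 4 of year 2044 → April 2044.
Day 10 is valid in April, giving April 10, 2044.
Now add 194 days from April 10, 2044.
April has 30 days, so 30 − 10 = 20 days remain after April 10, 2044; 194 − 20 = 174 left.
May 2044 has 31 days: 174 − 31 = 143 left.
June 2044 has 30 days: 143 − 30 = 113 left.
July 2044 has 31 days: 113 − 31 = 82 left.
August 2044 has 31 days: 82 − 31 = 51 left.
September 2044 has 30 days: 51 − 30 = 21 left.
21 days into October 2044 → October 21, 2044.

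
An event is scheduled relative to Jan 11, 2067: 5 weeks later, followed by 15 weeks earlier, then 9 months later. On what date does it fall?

Advancing 5 weeks (= 35 days) from January 11, 2067:
January has 31 days, so 31 − 11 = 20 days remain after January 11, 2067; 35 − 20 = 15 left.
15 days into February 2067 → February 15, 2067.
Going back 15 weeks (= 105 days) from February 15, 2067:
Going back 15 days from February 15, 2067 reaches the end of the previous month; 105 − 15 = 90 left.
January 2067 has 31 days: 90 − 31 = 59 left.
December 2066 has 31 days: 59 − 31 = 28 left.
November 2066 has 30 days; 30 − 28 = 2 → November 2, 2066.
Counting forward 9 months from November 2, 2066:
month 11 + 9 = 20, which is month 8 of year 2067 → August 2067.
Day 2 is valid in August, giving August 2, 2067.

August 2, 2067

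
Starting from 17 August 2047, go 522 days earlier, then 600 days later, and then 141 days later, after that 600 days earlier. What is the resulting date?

Counting back 522 days from August 17, 2047:
Going back 17 days from August 17, 2047 reaches the end of the previous month; 522 − 17 = 505 left.
July 2047 has 31 days: 505 − 31 = 474 left.
June 2047 has 30 days: 474 − 30 = 444 left.
May 2047 has 31 days: 444 − 31 = 413 left.
April 2047 has 30 days: 413 − 30 = 383 left.
March 2047 has 31 days: 383 − 31 = 352 left.
February 2047 has 28 days (2047 is not a leap year): 352 − 28 = 324 left.
January 2047 has 31 days: 324 − 31 = 293 left.
December 2046 has 31 days: 293 − 31 = 262 left.
November 2046 has 30 days: 262 − 30 = 232 left.
October 2046 has 31 days: 232 − 31 = 201 left.
September 2046 has 30 days: 201 − 30 = 171 left.
August 2046 has 31 days: 171 − 31 = 140 left.
July 2046 has 31 days: 140 − 31 = 109 left.
June 2046 has 30 days: 109 − 30 = 79 left.
May 2046 has 31 days: 79 − 31 = 48 left.
April 2046 has 30 days: 48 − 30 = 18 left.
March 2046 has 31 days; 31 − 18 = 13 → March 13, 2046.
Counting forward 600 days from March 13, 2046:
March has 31 days, so 31 − 13 = 18 days remain after March 13, 2046; 600 − 18 = 582 left.
April 2046 has 30 days: 582 − 30 = 552 left.
May 2046 has 31 days: 552 − 31 = 521 left.
June 2046 has 30 days: 521 − 30 = 491 left.
July 2046 has 31 days: 491 − 31 = 460 left.
August 2046 has 31 days: 460 − 31 = 429 left.
September 2046 has 30 days: 429 − 30 = 399 left.
October 2046 has 31 days: 399 − 31 = 368 left.
November 2046 has 30 days: 368 − 30 = 338 left.
December 2046 has 31 days: 338 − 31 = 307 left.
January 2047 has 31 days: 307 − 31 = 276 left.
February 2047 has 28 days (2047 is not a leap year): 276 − 28 = 248 left.
March 2047 has 31 days: 248 − 31 = 217 left.
April 2047 has 30 days: 217 − 30 = 187 left.
May 2047 has 31 days: 187 − 31 = 156 left.
June 2047 has 30 days: 156 − 30 = 126 left.
July 2047 has 31 days: 126 − 31 = 95 left.
August 2047 has 31 days: 95 − 31 = 64 left.
September 2047 has 30 days: 64 − 30 = 34 left.
October 2047 has 31 days: 34 − 31 = 3 left.
3 days into November 2047 → November 3, 2047.
Counting forward 141 days from November 3, 2047:
November has 30 days, so 30 − 3 = 27 days remain after November 3, 2047; 141 − 27 = 114 left.
December 2047 has 31 days: 114 − 31 = 83 left.
January 2048 has 31 days: 83 − 31 = 52 left.
February 2048 has 29 days (2048 is a leap year): 52 − 29 = 23 left.
23 days into March 2048 → March 23, 2048.
Subtracting 600 days from March 23, 2048:
Going back 23 days from March 23, 2048 reaches the end of the previous month; 600 − 23 = 577 left.
February 2048 has 29 days (2048 is a leap year): 577 − 29 = 548 left.
January 2048 has 31 days: 548 − 31 = 517 left.
December 2047 has 31 days: 517 − 31 = 486 left.
November 2047 has 30 days: 486 − 30 = 456 left.
October 2047 has 31 days: 456 − 31 = 425 left.
September 2047 has 30 days: 425 − 30 = 395 left.
August 2047 has 31 days: 395 − 31 = 364 left.
July 2047 has 31 days: 364 − 31 = 333 left.
June 2047 has 30 days: 333 − 30 = 303 left.
May 2047 has 31 days: 303 − 31 = 272 left.
April 2047 has 30 days: 272 − 30 = 242 left.
March 2047 has 31 days: 242 − 31 = 211 left.
February 2047 has 28 days (2047 is not a leap year): 211 − 28 = 183 left.
January 2047 has 31 days: 183 − 31 = 152 left.
December 2046 has 31 days: 152 − 31 = 121 left.
November 2046 has 30 days: 121 − 30 = 91 left.
October 2046 has 31 days: 91 − 31 = 60 left.
September 2046 has 30 days: 60 − 30 = 30 left.
August 2046 has 31 days; 31 − 30 = 1 → August 1, 2046.

August 1, 2046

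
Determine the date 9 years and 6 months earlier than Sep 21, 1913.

March 21, 1904

Going back 9 years and 6 months from September 21, 1913.
-9 years → 1904; month 9 − 6 = 3 → March 1904.
Day 21 is valid in March, giving March 21, 1904.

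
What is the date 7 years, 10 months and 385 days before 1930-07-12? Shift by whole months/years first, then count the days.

August 23, 1921

Subtracting 7 years, 10 months and 385 days from July 12, 1930: first the month/year part, then the days.
-7 years → 1923; month 7 − 10 = -3, which is month 9 of year 1922 → September 1922.
Day 12 is valid in September, giving September 12, 1922.
Now subtract 385 days from September 12, 1922.
Going back 12 days from September 12, 1922 reaches the end of the previous month; 385 − 12 = 373 left.
August 1922 has 31 days: 373 − 31 = 342 left.
July 1922 has 31 days: 342 − 31 = 311 left.
June 1922 has 30 days: 311 − 30 = 281 left.
May 1922 has 31 days: 281 − 31 = 250 left.
April 1922 has 30 days: 250 − 30 = 220 left.
March 1922 has 31 days: 220 − 31 = 189 left.
February 1922 has 28 days (1922 is not a leap year): 189 − 28 = 161 left.
January 1922 has 31 days: 161 − 31 = 130 left.
December 1921 has 31 days: 130 − 31 = 99 left.
November 1921 has 30 days: 99 − 30 = 69 left.
October 1921 has 31 days: 69 − 31 = 38 left.
September 1921 has 30 days: 38 − 30 = 8 left.
August 1921 has 31 days; 31 − 8 = 23 → August 23, 1921.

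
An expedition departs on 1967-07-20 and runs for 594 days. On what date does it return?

March 5, 1969

Advancing 594 days from July 20, 1967.
July has 31 days, so 31 − 20 = 11 days remain after July 20, 1967; 594 − 11 = 583 left.
August 1967 has 31 days: 583 − 31 = 552 left.
September 1967 has 30 days: 552 − 30 = 522 left.
October 1967 has 31 days: 522 − 31 = 491 left.
November 1967 has 30 days: 491 − 30 = 461 left.
December 1967 has 31 days: 461 − 31 = 430 left.
January 1968 has 31 days: 430 − 31 = 399 left.
February 1968 has 29 days (1968 is a leap year): 399 − 29 = 370 left.
March 1968 has 31 days: 370 − 31 = 339 left.
April 1968 has 30 days: 339 − 30 = 309 left.
May 1968 has 31 days: 309 − 31 = 278 left.
June 1968 has 30 days: 278 − 30 = 248 left.
July 1968 has 31 days: 248 − 31 = 217 left.
August 1968 has 31 days: 217 − 31 = 186 left.
September 1968 has 30 days: 186 − 30 = 156 left.
October 1968 has 31 days: 156 − 31 = 125 left.
November 1968 has 30 days: 125 − 30 = 95 left.
December 1968 has 31 days: 95 − 31 = 64 left.
January 1969 has 31 days: 64 − 31 = 33 left.
February 1969 has 28 days (1969 is not a leap year): 33 − 28 = 5 left.
5 days into March 1969 → March 5, 1969.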